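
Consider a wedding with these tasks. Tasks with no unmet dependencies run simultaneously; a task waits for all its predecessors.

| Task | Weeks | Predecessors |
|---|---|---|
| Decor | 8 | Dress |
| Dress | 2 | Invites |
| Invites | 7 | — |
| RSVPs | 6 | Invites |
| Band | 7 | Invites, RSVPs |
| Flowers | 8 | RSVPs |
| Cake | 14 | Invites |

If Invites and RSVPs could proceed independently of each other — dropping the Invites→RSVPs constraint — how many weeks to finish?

21

Before: longest chain Invites→RSVPs→Flowers = 7+6+8 = 21, finish 21.
Without Invites→RSVPs, RSVPs's earliest start moves from 7 to 0.
The longest chain is now Invites→Cake = 7+14 = 21, so the plan takes 21 weeks.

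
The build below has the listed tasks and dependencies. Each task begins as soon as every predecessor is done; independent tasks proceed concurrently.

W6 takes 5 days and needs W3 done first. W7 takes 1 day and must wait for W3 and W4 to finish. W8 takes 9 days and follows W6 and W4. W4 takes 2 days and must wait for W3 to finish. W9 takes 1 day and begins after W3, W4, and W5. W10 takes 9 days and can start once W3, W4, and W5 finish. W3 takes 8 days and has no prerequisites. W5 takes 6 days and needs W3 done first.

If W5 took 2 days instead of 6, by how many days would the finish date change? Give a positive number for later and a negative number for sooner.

-1

The binding path is W3→W5→W10 = 8+6+9 = 23; finish at 23 days.
W5 lies on that path, so at 2 days the path becomes 19 days.
Now W3→W6→W8 = 8+5+9 = 22 is longest, so the finish becomes 22 days.
Change in finish: 22 − 23 = -1 days.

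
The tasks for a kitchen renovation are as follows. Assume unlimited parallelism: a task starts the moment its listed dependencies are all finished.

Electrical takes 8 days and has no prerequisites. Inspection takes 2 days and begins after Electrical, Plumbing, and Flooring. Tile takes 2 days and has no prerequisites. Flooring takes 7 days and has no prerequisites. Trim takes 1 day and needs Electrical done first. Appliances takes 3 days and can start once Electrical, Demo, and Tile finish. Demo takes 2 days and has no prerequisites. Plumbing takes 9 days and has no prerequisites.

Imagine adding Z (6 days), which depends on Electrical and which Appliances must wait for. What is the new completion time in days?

17

Originally the job takes 11 days.
With Z inserted, Appliances now waits for max(Electrical, Demo, Tile, Z).
New critical path: Electrical→Z→Appliances = 8+6+3 = 17 ⇒ 17 days.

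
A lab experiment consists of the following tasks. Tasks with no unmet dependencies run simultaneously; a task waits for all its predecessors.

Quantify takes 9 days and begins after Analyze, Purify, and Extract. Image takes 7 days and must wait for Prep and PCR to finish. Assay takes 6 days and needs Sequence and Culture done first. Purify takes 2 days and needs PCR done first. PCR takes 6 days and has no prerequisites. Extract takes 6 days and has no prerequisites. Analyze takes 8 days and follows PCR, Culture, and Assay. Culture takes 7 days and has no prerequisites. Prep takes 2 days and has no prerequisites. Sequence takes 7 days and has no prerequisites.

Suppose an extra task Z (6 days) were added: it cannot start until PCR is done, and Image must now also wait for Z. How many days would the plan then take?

30

Originally the plan takes 30 days.
With Z inserted, Image now waits for max(Prep, PCR, Z).
New critical path: Culture→Assay→Analyze→Quantify = 7+6+8+9 = 30 ⇒ 30 days.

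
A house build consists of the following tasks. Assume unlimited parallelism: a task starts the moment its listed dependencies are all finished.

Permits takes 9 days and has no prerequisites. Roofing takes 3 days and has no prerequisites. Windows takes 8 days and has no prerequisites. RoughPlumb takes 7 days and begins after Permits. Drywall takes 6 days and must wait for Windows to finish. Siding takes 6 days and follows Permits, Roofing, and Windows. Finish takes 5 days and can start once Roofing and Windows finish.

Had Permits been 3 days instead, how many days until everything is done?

14

Baseline: Permits→RoughPlumb = 9+7 = 16 → 16 days.
Since Permits is critical, the -6 change carries straight to that chain (now 10 days).
The binding chain switches to Windows→Drywall = 8+6 = 14; finish 14 days.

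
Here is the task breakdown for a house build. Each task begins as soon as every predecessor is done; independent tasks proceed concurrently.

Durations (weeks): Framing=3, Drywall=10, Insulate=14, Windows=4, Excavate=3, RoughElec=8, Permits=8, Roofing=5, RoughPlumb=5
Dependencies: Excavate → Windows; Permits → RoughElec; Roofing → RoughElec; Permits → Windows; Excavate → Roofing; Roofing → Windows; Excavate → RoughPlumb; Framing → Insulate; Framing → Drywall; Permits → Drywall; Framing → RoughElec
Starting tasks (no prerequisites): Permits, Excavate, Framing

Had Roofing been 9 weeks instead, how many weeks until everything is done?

As given, the longest chain is Permits→Drywall = 8+10 = 18, so the finish is 18 weeks.
Roofing is off the critical path — its longest chain is 16 weeks, giving 2 of slack.
Now Excavate→Roofing→RoughElec = 3+9+8 = 20 is longest, so the finish becomes 20 weeks.

20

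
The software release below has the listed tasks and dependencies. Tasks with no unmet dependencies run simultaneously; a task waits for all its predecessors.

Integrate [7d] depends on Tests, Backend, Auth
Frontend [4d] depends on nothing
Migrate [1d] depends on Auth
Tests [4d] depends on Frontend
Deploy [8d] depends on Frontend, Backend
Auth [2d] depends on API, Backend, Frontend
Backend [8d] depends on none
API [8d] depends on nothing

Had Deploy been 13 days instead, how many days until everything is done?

Actual critical path: Backend→Auth→Integrate = 8+2+7 = 17 ⇒ 17 days.
Deploy has 1 day of float (longest path through it is 16).
The binding chain switches to Backend→Deploy = 8+13 = 21; finish 21 days.

21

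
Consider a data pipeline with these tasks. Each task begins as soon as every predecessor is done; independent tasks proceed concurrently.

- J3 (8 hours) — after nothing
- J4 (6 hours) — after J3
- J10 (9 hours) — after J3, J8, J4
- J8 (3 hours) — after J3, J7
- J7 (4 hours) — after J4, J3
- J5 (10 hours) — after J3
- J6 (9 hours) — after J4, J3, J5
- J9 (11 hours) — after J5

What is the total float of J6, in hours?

3

J3→J4→J7→J8→J10 = 8+6+4+3+9 = 30 sets the makespan at 30 hours.
Longest path through J6: 27 hours (earliest finish 27, latest finish 30).
So J6 can slip 30 − 27 = 3 hours.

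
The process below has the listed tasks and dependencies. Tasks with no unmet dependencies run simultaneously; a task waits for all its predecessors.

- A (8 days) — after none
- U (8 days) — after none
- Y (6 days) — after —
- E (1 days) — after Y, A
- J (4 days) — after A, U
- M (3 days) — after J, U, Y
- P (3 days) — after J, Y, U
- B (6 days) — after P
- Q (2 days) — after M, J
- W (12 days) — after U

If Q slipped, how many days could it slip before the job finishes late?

4

The longest chain is A→J→P→B = 8+4+3+6 = 21; overall finish 21 days.
Longest path through Q: 17 days (earliest finish 17, latest finish 21).
Float = 21 − 17 = 4.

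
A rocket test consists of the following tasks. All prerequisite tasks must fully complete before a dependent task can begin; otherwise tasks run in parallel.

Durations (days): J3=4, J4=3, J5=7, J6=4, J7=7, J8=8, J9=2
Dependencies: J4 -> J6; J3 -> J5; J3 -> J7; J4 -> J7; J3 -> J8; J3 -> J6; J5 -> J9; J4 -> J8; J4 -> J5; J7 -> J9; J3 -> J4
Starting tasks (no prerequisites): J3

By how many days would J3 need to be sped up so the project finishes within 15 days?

Current finish: 16 days; target: 15.
J3 is on every critical path, so each day cut from J3 cuts the finish by one (this holds down to a finish of 13).
Need 16 − 15 = 1 day off J3 → J3 becomes 3 days, finish becomes 15.

1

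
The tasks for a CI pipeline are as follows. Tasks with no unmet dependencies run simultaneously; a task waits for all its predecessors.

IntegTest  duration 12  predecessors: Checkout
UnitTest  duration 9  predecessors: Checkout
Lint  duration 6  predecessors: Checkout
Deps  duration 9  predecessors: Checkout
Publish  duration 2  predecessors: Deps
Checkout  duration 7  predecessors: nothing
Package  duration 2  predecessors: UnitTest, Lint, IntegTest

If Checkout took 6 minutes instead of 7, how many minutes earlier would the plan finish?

Critical path before the change: Checkout→IntegTest→Package = 7+12+2 = 21 giving 21 minutes.
Checkout is on the critical path; changing it to 6 makes that path 20 minutes.
That remains the longest chain; total 20 minutes.
Change in finish: 20 − 21 = -1 minutes.

1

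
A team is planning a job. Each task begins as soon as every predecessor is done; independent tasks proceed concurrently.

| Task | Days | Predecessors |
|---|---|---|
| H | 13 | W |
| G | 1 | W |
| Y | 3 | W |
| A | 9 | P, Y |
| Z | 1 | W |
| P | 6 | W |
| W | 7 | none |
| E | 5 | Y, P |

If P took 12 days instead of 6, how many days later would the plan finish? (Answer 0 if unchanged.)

6

Critical path before the change: W→P→A = 7+6+9 = 22 giving 22 days.
P lies on that path, so at 12 days the path becomes 28 days.
That remains the longest chain; total 28 days.
Change in finish: 28 − 22 = +6 days.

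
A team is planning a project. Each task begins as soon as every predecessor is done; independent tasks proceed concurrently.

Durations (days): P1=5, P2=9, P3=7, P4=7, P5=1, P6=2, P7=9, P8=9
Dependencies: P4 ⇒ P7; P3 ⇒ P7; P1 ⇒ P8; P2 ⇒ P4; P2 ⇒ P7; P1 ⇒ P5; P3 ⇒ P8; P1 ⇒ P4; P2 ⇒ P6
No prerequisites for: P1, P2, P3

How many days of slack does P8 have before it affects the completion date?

The longest chain is P2→P4→P7 = 9+7+9 = 25; overall finish 25 days.
P8 finishes as early as 16 and must finish by 25.
So P8 can slip 25 − 16 = 9 days.

9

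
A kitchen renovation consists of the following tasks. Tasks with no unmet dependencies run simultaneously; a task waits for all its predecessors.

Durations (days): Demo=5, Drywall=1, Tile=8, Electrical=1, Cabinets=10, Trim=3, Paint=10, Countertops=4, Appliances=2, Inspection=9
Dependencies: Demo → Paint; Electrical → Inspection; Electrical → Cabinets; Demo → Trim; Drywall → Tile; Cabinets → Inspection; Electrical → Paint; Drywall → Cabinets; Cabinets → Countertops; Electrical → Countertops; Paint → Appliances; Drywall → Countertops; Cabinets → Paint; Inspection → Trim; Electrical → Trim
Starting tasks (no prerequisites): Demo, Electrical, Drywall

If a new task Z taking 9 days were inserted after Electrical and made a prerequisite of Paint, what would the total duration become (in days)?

23

Originally the job takes 23 days.
With Z inserted, Paint now waits for max(Demo, Electrical, Cabinets, Z).
New critical path: Electrical→Cabinets→Paint→Appliances = 1+10+10+2 = 23 ⇒ 23 days.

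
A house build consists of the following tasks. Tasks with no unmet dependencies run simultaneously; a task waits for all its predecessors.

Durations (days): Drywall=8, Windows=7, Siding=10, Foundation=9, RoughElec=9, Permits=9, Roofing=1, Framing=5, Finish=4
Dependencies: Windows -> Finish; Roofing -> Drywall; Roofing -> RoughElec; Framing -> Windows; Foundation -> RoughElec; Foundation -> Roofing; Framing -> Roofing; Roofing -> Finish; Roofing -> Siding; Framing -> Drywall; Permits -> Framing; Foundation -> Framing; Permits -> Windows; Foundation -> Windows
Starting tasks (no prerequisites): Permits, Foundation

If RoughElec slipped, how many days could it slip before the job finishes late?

Permits→Framing→Roofing→Siding = 9+5+1+10 = 25 sets the makespan at 25 days.
Longest path through RoughElec: 24 days (earliest finish 24, latest finish 25).
So RoughElec can slip 25 − 24 = 1 day.

1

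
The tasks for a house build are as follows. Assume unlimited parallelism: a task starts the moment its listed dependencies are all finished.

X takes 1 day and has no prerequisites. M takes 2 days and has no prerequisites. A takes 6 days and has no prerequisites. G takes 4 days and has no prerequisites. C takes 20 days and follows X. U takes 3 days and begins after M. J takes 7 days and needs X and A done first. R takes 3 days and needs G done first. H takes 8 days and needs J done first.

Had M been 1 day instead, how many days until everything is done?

Actual critical path: X→C = 1+20 = 21 ⇒ 21 days.
M is off the critical path — its longest chain is 5 days, giving 16 of slack.
That remains the longest chain; total 21 days.

21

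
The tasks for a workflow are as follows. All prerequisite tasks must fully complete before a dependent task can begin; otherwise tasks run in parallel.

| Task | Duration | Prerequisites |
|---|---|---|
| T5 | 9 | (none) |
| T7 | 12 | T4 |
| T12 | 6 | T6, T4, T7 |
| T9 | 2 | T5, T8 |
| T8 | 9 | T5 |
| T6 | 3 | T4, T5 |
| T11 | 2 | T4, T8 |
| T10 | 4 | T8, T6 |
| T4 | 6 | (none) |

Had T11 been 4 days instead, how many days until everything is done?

As given, the longest chain is T4→T7→T12 = 6+12+6 = 24, so the finish is 24 days.
T11 is off the critical path — its longest chain is 20 days, giving 4 of slack.
No other chain overtakes it, so the finish is 24 days.

24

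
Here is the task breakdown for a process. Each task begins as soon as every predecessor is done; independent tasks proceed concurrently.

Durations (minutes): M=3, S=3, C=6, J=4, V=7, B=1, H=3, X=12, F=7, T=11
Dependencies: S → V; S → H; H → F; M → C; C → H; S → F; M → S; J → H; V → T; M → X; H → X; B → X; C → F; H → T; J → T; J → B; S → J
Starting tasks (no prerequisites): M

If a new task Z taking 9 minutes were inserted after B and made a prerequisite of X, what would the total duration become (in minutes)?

32

Originally the process takes 25 minutes.
With Z inserted, X now waits for max(M, H, B, Z).
New critical path: M→S→J→B→Z→X = 3+3+4+1+9+12 = 32 ⇒ 32 minutes.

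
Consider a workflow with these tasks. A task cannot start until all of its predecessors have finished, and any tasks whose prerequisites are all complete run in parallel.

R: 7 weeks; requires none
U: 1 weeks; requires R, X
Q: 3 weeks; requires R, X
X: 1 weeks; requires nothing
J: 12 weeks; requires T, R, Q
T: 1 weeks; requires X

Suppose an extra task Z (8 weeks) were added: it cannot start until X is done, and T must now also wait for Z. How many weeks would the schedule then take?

22

Originally the schedule takes 22 weeks.
With Z inserted, T now waits for max(X, Z).
New critical path: X→Z→T→J = 1+8+1+12 = 22 ⇒ 22 weeks.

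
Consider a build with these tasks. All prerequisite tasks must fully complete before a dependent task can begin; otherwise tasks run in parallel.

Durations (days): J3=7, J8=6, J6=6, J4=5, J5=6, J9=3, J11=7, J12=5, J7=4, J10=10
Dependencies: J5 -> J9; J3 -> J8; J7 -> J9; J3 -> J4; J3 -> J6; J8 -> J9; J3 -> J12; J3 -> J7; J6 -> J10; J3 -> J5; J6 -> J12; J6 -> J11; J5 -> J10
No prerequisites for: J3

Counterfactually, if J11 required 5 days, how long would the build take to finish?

Critical path before the change: J3→J5→J10 = 7+6+10 = 23 giving 23 days.
The longest path through J11 is only 20 days, so J11 has float 3.
No other chain overtakes it, so the finish is 23 days.

23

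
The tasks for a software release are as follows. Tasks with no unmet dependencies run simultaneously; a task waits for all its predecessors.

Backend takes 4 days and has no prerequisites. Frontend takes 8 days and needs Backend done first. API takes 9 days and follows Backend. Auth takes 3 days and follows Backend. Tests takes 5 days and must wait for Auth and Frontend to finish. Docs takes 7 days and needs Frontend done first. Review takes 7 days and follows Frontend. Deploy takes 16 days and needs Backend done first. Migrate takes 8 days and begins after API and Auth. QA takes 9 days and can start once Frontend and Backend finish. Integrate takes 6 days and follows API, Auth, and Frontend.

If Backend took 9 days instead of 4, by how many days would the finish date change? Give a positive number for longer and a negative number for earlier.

5

Baseline: Backend→Frontend→QA = 4+8+9 = 21 → 21 days.
Backend lies on that path, so at 9 days the path becomes 26 days.
The critical path is still Backend→Frontend→QA; finish is now 26 days.
Change in finish: 26 − 21 = +5 days.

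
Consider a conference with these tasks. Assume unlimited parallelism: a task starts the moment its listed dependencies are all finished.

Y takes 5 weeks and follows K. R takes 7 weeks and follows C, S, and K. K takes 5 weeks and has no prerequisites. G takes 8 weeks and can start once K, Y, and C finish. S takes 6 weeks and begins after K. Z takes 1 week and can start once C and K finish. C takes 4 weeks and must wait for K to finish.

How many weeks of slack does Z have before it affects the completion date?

The longest chain is K→S→R = 5+6+7 = 18; overall finish 18 weeks.
Z finishes as early as 10 and must finish by 18.
Float = 18 − 10 = 8.

8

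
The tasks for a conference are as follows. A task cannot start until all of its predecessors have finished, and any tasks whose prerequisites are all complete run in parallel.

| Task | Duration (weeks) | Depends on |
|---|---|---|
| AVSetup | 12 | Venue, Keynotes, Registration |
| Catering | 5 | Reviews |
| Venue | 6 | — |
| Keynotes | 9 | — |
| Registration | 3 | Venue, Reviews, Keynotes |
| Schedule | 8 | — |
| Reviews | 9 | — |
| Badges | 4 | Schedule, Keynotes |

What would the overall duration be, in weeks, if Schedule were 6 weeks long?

24

Actual critical path: Reviews→Registration→AVSetup = 9+3+12 = 24 ⇒ 24 weeks.
The longest path through Schedule is only 12 weeks, so Schedule has float 12.
The critical path is still Reviews→Registration→AVSetup; finish is now 24 weeks.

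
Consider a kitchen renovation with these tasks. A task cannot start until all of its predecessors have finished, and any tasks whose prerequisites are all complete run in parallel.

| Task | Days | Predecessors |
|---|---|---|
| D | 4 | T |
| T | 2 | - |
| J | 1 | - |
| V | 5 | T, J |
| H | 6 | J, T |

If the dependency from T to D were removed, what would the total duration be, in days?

With the dependency in place, T→H = 2+6 = 8 sets the finish at 8 days.
Without T→D, D's earliest start moves from 2 to 0.
New critical path: T→H = 2+6 = 8 ⇒ 8 days.

8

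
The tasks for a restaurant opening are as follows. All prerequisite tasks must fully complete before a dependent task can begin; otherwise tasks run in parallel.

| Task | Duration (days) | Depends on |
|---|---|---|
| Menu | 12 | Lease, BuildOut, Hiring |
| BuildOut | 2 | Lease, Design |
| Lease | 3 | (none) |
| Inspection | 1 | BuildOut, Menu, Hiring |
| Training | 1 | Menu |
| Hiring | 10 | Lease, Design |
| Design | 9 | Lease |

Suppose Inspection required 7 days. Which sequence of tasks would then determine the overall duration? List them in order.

Baseline: Lease→Design→Hiring→Menu→Inspection = 3+9+10+12+1 = 35 → 35 days.
Inspection lies on that path, so at 7 days the path becomes 41 days.
That remains the longest chain; total 41 days.

Lease, Design, Hiring, Menu, Inspection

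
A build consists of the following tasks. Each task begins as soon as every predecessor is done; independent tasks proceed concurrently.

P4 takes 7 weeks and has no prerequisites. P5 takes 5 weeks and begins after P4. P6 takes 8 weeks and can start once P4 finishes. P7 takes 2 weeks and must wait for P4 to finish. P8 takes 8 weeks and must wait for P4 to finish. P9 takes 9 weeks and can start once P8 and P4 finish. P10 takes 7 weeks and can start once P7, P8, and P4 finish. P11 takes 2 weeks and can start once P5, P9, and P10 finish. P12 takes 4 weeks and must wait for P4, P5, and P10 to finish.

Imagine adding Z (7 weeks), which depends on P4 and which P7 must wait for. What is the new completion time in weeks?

27

Originally the job takes 26 weeks.
With Z inserted, P7 now waits for max(P4, Z).
New critical path: P4→Z→P7→P10→P12 = 7+7+2+7+4 = 27 ⇒ 27 weeks.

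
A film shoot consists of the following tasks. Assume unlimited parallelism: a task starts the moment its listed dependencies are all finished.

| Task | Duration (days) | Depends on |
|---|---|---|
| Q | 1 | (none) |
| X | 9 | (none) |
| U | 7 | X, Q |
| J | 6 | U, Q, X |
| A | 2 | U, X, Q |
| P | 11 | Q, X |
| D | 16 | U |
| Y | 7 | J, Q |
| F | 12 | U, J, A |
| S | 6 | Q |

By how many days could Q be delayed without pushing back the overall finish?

Critical path: X→U→J→F = 9+7+6+12 = 34, so the finish is 34 days.
The longest chain containing Q totals 26 days.
So Q can slip 9 − 1 = 8 days.

8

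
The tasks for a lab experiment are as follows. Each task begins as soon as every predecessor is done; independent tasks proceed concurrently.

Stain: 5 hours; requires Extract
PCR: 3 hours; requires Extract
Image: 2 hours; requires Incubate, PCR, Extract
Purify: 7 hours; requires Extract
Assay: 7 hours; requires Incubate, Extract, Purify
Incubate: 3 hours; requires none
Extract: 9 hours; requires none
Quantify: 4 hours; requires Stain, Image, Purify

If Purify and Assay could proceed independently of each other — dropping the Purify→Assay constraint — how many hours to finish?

20

Before: longest chain Extract→Purify→Assay = 9+7+7 = 23, finish 23.
Without Purify→Assay, Assay's earliest start moves from 16 to 9.
The longest chain is now Extract→Purify→Quantify = 9+7+4 = 20, so the project takes 20 hours.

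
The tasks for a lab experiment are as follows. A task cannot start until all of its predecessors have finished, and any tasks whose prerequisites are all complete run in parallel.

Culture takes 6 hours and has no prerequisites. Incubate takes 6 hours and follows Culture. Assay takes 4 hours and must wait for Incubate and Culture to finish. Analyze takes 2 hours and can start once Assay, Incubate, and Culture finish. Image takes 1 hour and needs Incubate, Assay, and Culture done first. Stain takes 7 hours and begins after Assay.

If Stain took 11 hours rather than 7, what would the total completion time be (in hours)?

Baseline: Culture→Incubate→Assay→Stain = 6+6+4+7 = 23 → 23 hours.
Since Stain is critical, the +4 change carries straight to that chain (now 27 hours).
No other chain overtakes it, so the finish is 27 hours.

27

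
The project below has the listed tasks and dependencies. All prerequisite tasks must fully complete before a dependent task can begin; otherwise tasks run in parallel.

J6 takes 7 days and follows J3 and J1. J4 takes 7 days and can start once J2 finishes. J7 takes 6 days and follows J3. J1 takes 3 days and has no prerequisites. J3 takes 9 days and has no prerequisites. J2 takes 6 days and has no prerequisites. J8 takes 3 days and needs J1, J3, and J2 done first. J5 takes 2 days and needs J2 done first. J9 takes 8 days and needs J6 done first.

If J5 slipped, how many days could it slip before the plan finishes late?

16

Critical path: J3→J6→J9 = 9+7+8 = 24, so the finish is 24 days.
J5 finishes as early as 8 and must finish by 24.
Float = 24 − 8 = 16.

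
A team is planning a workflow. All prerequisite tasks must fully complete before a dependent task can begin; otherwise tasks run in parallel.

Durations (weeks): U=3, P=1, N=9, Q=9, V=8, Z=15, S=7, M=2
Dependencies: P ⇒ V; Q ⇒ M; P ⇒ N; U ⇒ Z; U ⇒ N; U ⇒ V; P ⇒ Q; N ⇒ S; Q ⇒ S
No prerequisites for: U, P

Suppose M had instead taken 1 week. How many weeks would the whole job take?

19

As given, the longest chain is U→N→S = 3+9+7 = 19, so the finish is 19 weeks.
M is off the critical path — its longest chain is 12 weeks, giving 7 of slack.
That remains the longest chain; total 19 weeks.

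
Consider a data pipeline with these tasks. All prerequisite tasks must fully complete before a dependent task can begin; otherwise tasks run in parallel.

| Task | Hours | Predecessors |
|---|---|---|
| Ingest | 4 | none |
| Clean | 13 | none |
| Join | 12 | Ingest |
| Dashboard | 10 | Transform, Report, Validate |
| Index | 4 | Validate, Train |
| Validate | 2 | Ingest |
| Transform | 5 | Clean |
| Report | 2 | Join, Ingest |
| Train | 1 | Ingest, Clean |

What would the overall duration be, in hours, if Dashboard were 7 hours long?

25

Critical path before the change: Ingest→Join→Report→Dashboard = 4+12+2+10 = 28 giving 28 hours.
Dashboard lies on that path, so at 7 hours the path becomes 25 hours.
No other chain overtakes it, so the finish is 25 hours.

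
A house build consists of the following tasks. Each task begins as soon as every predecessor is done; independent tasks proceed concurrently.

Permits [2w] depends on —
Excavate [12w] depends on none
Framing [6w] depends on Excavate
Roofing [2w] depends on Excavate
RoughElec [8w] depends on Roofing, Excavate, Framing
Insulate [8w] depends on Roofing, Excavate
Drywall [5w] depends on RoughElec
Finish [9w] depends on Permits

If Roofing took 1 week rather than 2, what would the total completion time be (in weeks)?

31

Actual critical path: Excavate→Framing→RoughElec→Drywall = 12+6+8+5 = 31 ⇒ 31 weeks.
The longest path through Roofing is only 27 weeks, so Roofing has float 4.
That remains the longest chain; total 31 weeks.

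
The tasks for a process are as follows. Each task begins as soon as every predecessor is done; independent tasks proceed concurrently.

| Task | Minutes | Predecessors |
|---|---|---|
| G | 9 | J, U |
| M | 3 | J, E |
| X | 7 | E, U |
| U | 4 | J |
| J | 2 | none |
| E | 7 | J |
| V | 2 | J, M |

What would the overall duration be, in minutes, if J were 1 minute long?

Baseline: J→E→X = 2+7+7 = 16 → 16 minutes.
Since J is critical, the -1 change carries straight to that chain (now 15 minutes).
No other chain overtakes it, so the finish is 15 minutes.

15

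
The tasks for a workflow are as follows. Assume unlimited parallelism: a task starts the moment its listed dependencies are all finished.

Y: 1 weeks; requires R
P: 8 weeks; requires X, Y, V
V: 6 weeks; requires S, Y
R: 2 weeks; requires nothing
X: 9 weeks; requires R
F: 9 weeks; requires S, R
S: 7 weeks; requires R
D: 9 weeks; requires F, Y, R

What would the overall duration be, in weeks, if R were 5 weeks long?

30

Baseline: R→S→F→D = 2+7+9+9 = 27 → 27 weeks.
R is on the critical path; changing it to 5 makes that path 30 weeks.
That remains the longest chain; total 30 weeks.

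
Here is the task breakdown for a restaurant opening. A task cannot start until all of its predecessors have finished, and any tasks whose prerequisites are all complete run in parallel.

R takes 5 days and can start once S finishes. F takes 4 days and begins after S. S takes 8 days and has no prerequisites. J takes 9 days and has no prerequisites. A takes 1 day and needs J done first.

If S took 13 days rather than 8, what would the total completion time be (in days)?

As given, the longest chain is S→R = 8+5 = 13, so the finish is 13 days.
S lies on that path, so at 13 days the path becomes 18 days.
No other chain overtakes it, so the finish is 18 days.

18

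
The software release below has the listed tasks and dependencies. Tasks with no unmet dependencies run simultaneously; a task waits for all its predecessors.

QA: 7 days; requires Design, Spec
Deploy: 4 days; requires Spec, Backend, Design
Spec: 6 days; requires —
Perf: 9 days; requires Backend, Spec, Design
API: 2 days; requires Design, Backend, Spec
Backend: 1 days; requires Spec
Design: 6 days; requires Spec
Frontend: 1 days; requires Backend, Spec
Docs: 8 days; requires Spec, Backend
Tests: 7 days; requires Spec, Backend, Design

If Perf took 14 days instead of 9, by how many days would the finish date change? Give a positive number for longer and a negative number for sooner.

The binding path is Spec→Design→Perf = 6+6+9 = 21; finish at 21 days.
Since Perf is critical, the +5 change carries straight to that chain (now 26 days).
No other chain overtakes it, so the finish is 26 days.
Change in finish: 26 − 21 = +5 days.

5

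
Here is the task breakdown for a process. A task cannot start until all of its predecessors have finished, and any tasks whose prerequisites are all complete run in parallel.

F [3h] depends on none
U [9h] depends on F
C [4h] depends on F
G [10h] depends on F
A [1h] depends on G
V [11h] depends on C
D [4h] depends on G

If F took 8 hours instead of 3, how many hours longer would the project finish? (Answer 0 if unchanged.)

Critical path before the change: F→C→V = 3+4+11 = 18 giving 18 hours.
Since F is critical, the +5 change carries straight to that chain (now 23 hours).
That remains the longest chain; total 23 hours.
Change in finish: 23 − 18 = +5 hours.

5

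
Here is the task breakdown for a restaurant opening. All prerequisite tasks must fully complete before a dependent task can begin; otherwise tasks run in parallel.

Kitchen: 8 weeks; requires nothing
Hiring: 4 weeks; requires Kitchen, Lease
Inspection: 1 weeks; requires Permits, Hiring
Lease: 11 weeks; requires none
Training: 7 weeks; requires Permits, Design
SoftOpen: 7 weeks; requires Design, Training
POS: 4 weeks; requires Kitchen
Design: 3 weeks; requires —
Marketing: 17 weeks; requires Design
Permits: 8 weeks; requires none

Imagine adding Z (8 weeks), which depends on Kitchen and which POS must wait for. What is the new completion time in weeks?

Originally the restaurant opening takes 22 weeks.
With Z inserted, POS now waits for max(Kitchen, Z).
New critical path: Permits→Training→SoftOpen = 8+7+7 = 22 ⇒ 22 weeks.

22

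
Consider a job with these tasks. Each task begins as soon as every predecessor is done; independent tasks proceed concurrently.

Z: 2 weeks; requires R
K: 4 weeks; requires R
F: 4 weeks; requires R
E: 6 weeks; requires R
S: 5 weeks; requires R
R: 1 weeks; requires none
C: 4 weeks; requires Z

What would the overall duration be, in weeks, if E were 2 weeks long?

The binding path is R→E = 1+6 = 7; finish at 7 weeks.
E is on the critical path; changing it to 2 makes that path 3 weeks.
New critical path: R→Z→C = 1+2+4 = 7 ⇒ 7 weeks.

7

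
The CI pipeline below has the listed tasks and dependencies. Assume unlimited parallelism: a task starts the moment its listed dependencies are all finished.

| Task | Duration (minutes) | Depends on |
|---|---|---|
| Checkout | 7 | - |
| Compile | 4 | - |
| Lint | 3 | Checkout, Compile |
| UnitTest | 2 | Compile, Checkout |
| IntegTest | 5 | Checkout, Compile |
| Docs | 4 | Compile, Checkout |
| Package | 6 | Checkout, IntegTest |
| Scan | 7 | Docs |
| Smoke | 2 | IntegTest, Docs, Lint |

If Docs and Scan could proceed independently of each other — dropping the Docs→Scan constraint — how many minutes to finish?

Before: longest chain Checkout→IntegTest→Package = 7+5+6 = 18, finish 18.
Without Docs→Scan, Scan's earliest start moves from 11 to 0.
New critical path: Checkout→IntegTest→Package = 7+5+6 = 18 ⇒ 18 minutes.

18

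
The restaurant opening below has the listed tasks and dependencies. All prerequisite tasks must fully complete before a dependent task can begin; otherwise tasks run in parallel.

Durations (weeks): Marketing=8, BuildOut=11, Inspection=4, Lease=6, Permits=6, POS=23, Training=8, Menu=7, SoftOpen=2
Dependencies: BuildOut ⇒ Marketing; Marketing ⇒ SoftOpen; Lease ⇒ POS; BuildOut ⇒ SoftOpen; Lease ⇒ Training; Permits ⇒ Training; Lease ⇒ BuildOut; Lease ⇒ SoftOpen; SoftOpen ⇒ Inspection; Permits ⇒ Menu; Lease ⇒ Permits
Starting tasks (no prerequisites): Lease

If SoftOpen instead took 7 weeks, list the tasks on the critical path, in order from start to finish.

Lease, BuildOut, Marketing, SoftOpen, Inspection

Critical path before the change: Lease→BuildOut→Marketing→SoftOpen→Inspection = 6+11+8+2+4 = 31 giving 31 weeks.
SoftOpen lies on that path, so at 7 weeks the path becomes 36 weeks.
The critical path is still Lease→BuildOut→Marketing→SoftOpen→Inspection; finish is now 36 weeks.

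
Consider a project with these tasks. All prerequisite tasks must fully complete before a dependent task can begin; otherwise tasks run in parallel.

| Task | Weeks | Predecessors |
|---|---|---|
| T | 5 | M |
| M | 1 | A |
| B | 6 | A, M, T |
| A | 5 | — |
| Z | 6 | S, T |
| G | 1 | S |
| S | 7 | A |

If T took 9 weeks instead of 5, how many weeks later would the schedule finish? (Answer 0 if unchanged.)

The binding path is A→S→Z = 5+7+6 = 18; finish at 18 weeks.
T is off the critical path — its longest chain is 17 weeks, giving 1 of slack.
The binding chain switches to A→M→T→Z = 5+1+9+6 = 21; finish 21 weeks.
Change in finish: 21 − 18 = +3 weeks.

3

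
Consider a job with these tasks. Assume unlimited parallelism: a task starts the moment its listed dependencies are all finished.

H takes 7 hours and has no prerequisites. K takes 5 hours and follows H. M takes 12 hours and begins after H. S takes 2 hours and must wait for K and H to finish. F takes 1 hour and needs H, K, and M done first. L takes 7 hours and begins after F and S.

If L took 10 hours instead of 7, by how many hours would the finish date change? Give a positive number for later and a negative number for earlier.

Actual critical path: H→M→F→L = 7+12+1+7 = 27 ⇒ 27 hours.
L lies on that path, so at 10 hours the path becomes 30 hours.
The critical path is still H→M→F→L; finish is now 30 hours.
Change in finish: 30 − 27 = +3 hours.

3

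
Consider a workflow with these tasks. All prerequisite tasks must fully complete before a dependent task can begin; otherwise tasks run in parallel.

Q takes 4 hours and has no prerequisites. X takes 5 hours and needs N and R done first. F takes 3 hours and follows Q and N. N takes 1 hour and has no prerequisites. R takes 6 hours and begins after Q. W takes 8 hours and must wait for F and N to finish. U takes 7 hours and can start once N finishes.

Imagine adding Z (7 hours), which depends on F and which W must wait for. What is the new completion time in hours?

Originally the job takes 15 hours.
With Z inserted, W now waits for max(F, N, Z).
New critical path: Q→F→Z→W = 4+3+7+8 = 22 ⇒ 22 hours.

22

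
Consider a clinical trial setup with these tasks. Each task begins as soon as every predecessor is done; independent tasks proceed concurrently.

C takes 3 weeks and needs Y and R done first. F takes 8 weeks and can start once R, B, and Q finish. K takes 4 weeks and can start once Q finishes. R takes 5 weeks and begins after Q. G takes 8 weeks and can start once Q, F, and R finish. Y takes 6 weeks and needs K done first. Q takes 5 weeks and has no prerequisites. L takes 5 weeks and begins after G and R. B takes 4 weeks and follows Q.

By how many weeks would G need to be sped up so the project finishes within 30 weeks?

Current finish: 31 weeks; target: 30.
G is on every critical path, so each week cut from G cuts the finish by one (this holds down to a finish of 24).
Need 31 − 30 = 1 week off G → G becomes 7 weeks, finish becomes 30.

1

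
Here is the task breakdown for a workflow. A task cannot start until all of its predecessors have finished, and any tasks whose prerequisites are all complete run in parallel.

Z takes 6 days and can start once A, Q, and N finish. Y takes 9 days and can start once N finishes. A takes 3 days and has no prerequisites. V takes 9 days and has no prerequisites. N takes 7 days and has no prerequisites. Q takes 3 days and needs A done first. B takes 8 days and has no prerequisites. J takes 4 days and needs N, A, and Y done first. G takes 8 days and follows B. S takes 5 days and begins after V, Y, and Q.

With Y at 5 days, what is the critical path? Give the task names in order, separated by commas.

N, Y, S

Baseline: N→Y→S = 7+9+5 = 21 → 21 days.
Since Y is critical, the -4 change carries straight to that chain (now 17 days).
No other chain overtakes it, so the finish is 17 days.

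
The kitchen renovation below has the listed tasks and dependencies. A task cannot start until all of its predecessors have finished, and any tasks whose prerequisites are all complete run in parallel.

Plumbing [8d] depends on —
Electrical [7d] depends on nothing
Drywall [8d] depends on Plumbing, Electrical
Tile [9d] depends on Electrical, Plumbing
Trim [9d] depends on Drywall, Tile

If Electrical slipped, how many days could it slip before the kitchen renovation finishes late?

1

Critical path: Plumbing→Tile→Trim = 8+9+9 = 26, so the finish is 26 days.
The longest chain containing Electrical totals 25 days.
So Electrical can slip 8 − 7 = 1 day.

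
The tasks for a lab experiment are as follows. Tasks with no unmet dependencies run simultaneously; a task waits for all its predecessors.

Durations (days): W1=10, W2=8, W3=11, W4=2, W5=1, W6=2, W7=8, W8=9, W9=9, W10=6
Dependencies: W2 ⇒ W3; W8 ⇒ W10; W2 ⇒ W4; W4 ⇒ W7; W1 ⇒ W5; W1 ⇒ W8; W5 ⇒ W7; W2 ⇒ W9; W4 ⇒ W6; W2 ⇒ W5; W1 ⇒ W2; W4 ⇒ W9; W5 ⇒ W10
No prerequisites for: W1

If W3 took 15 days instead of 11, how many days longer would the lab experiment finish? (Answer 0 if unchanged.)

Baseline: W1→W2→W3 = 10+8+11 = 29 → 29 days.
Since W3 is critical, the +4 change carries straight to that chain (now 33 days).
No other chain overtakes it, so the finish is 33 days.
Change in finish: 33 − 29 = +4 days.

4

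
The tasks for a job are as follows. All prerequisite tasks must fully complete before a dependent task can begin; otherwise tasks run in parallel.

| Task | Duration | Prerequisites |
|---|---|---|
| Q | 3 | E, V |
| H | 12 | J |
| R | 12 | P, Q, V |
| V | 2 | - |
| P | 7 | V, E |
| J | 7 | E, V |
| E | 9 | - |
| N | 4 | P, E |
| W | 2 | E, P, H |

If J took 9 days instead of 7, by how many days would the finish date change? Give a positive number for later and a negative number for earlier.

Critical path before the change: E→J→H→W = 9+7+12+2 = 30 giving 30 days.
J is on the critical path; changing it to 9 makes that path 32 days.
No other chain overtakes it, so the finish is 32 days.
Change in finish: 32 − 30 = +2 days.

2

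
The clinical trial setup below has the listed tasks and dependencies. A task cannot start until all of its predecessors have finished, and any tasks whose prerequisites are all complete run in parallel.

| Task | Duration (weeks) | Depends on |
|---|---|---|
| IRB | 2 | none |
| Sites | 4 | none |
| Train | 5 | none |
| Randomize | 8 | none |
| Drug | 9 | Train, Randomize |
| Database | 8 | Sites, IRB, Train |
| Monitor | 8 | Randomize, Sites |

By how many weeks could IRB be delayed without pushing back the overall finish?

Critical path: Randomize→Drug = 8+9 = 17, so the finish is 17 weeks.
The longest chain containing IRB totals 10 weeks.
Slack of IRB = 7 − 0 = 7 weeks.

7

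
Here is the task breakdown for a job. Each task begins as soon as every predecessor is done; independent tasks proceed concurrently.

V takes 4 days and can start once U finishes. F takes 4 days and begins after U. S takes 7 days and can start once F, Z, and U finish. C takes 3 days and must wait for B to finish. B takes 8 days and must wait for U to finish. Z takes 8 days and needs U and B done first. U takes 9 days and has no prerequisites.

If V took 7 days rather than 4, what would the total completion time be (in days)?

Baseline: U→B→Z→S = 9+8+8+7 = 32 → 32 days.
V is off the critical path — its longest chain is 13 days, giving 19 of slack.
The critical path is still U→B→Z→S; finish is now 32 days.

32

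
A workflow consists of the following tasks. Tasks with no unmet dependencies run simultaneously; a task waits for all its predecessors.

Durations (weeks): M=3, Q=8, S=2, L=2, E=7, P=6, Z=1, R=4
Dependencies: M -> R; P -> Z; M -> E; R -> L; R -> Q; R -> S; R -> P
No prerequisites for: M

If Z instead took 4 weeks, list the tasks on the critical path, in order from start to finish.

Baseline: M→R→Q = 3+4+8 = 15 → 15 weeks.
Z has 1 week of float (longest path through it is 14).
Now M→R→P→Z = 3+4+6+4 = 17 is longest, so the finish becomes 17 weeks.

M, R, P, Z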